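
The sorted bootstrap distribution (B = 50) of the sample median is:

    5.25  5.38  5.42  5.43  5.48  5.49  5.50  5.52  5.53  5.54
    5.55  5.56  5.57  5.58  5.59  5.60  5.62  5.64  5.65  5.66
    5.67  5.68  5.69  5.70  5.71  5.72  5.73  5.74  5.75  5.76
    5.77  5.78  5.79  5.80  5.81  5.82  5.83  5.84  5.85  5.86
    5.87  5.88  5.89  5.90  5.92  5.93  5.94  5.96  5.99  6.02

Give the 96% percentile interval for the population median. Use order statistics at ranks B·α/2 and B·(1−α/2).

α = 0.04; lower rank = 50 × 0.020 = 1; upper rank = 50 × 0.980 = 49.
The 1st smallest replicate is 5.25; the 49th is 5.99.

(5.25, 5.99)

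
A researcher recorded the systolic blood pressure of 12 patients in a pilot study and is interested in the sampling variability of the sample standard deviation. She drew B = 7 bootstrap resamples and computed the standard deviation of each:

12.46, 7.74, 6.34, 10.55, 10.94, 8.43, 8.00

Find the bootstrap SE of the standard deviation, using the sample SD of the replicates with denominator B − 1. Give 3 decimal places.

SE* = 2.153

Bootstrap SE is the standard deviation of the 7 replicate standard deviations.
Mean of replicates: (12.46 + 7.74 + 6.34 + 10.55 + 10.94 + 8.43 + 8.00) / 7 = 64.4600 / 7 = 9.2086
Sum of squared deviations: (+3.2514)² + (−1.4686)² + (−2.8686)² + (+1.3414)² + (+1.7314)² + (−0.7786)² + (−1.2086)² = 27.8213
Variance = 27.8213 / 6 = 4.6369
SE* = √4.6369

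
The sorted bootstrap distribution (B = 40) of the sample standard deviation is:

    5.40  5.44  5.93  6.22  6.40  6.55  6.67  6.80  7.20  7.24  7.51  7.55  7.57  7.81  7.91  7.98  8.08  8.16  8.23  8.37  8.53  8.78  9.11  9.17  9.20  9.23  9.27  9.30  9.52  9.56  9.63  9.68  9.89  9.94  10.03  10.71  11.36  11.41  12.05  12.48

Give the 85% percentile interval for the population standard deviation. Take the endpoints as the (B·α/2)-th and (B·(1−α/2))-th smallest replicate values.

(5.93, 11.36)

α = 0.15; lower rank = 40 × 0.075 = 3; upper rank = 40 × 0.925 = 37.
The 3rd smallest replicate is 5.93; the 37th is 11.36.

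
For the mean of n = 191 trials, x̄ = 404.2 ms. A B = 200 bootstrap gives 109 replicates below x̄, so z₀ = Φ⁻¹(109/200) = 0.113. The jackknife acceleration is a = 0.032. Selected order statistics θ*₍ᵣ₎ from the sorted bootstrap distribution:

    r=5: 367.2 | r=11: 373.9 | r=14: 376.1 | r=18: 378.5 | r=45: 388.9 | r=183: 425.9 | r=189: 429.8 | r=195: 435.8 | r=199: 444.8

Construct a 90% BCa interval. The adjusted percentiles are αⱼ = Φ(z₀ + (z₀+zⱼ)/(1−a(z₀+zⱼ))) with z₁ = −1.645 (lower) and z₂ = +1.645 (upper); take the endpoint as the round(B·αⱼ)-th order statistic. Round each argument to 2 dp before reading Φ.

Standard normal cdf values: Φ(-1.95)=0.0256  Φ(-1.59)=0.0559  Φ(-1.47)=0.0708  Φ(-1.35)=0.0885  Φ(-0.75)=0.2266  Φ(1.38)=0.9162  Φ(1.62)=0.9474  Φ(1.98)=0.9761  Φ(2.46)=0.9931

(378.5, 435.8)

Lower: z₀ + z₁ = 0.113 + (-1.645) = -1.532; 1 − a(z₀+z₁) = 1 − (0.032)(-1.532) = 1.0490; argument = 0.113 + (-1.532)/1.0490 = -1.3474 → -1.35.
α₁ = Φ(-1.35) = 0.0885; rank = round(200 × 0.0885) = 18; θ*₍18₎ = 378.5.
Upper: z₀ + z₂ = 1.758; 1 − a(z₀+z₂) = 0.9437; argument = 1.9758 → 1.98; α₂ = 0.9761; rank = 195; θ*₍195₎ = 435.8.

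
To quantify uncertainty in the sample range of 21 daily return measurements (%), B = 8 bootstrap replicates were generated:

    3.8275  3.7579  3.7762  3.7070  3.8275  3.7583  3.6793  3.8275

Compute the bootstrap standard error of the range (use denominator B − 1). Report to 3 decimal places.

SE* = 0.057

Bootstrap SE is the standard deviation of the 8 replicate ranges.
Mean of replicates: (3.8275 + 3.7579 + 3.7762 + 3.7070 + 3.8275 + 3.7583 + 3.6793 + 3.8275) / 8 = 30.16120 / 8 = 3.77015
Sum of squared deviations: (+0.05735)² + (−0.01225)² + (+0.00605)² + (−0.06315)² + (+0.05735)² + (−0.01185)² + (−0.09085)² + (+0.05735)² = 0.02244
Variance = 0.02244 / 7 = 0.00321
SE* = √0.00321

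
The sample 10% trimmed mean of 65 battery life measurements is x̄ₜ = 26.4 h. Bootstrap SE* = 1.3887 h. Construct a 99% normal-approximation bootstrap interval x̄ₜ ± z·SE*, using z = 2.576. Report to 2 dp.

Margin = 2.576 × 1.3887 = 3.577
Interval: 26.4 ± 3.577

(22.82, 29.98)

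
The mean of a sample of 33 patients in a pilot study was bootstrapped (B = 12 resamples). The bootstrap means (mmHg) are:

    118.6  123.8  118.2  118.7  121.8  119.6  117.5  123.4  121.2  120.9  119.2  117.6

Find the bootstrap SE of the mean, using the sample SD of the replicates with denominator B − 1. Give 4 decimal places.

Bootstrap SE is the standard deviation of the 12 replicate means.
Mean of replicates: (118.6 + 123.8 + 118.2 + 118.7 + 121.8 + 119.6 + 117.5 + 123.4 + 121.2 + 120.9 + 119.2 + 117.6) / 12 = 1440.50000 / 12 = 120.04167
Sum of squared deviations: (−1.44167)² + (+3.75833)² + (−1.84167)² + (−1.34167)² + (+1.75833)² + (−0.44167)² + (−2.54167)² + (+3.35833)² + (+1.15833)² + (+0.85833)² + (−0.84167)² + (−2.44167)² = 51.16917
Variance = 51.16917 / 11 = 4.65174
SE* = √4.65174

SE* = 2.1568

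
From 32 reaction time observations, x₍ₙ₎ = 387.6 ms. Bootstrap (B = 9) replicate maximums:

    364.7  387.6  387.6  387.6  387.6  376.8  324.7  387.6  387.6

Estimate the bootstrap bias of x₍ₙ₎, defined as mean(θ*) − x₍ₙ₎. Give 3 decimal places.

mean(θ*) = (364.7 + 387.6 + 387.6 + 387.6 + 387.6 + 376.8 + 324.7 + 387.6 + 387.6) / 9 = 376.8667
bias = 376.8667 − 387.6

bias = −10.733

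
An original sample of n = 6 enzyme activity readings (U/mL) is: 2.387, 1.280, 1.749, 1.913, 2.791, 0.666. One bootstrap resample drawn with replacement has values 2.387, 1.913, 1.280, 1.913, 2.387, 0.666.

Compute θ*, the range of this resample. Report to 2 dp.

θ* = 1.72

Range = 2.387 − 0.666 = 1.72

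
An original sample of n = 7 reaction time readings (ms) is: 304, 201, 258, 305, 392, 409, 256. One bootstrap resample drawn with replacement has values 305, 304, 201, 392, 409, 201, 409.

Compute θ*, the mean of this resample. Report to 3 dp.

Mean = (305 + 304 + 201 + 392 + 409 + 201 + 409) / 7 = 2221.0 / 7 = 317.286

θ* = 317.286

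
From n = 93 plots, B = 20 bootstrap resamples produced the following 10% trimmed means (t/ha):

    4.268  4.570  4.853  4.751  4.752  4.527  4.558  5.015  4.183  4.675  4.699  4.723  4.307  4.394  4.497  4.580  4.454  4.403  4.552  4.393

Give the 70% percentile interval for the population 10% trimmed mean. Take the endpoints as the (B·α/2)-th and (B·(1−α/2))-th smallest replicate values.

Sorted replicates: 4.183, 4.268, 4.307, 4.393, 4.394, 4.403, 4.454, 4.497, 4.527, 4.552, 4.558, 4.570, 4.580, 4.675, 4.699, 4.723, 4.751, 4.752, 4.853, 5.015
α = 0.30; lower rank = 20 × 0.150 = 3; upper rank = 20 × 0.850 = 17.
The 3rd smallest replicate is 4.307; the 17th is 4.751.

(4.307, 4.751)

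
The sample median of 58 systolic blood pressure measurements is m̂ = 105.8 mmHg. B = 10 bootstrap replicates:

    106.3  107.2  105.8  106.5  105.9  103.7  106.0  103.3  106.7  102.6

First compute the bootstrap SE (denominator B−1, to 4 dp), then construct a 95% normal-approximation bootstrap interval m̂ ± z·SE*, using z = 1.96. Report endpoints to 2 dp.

(102.68, 108.92)

Mean of replicates = 105.4000; sum of squared deviations = 22.8600; SE* = √(22.8600/9) = 1.5937
Margin = 1.96 × 1.5937 = 3.124
Interval: 105.8 ± 3.124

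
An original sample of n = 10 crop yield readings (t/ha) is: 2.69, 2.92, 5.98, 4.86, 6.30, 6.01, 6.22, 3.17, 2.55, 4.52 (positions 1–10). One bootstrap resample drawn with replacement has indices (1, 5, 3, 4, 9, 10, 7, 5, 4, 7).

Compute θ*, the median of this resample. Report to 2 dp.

Resample values: 2.69, 6.30, 5.98, 4.86, 2.55, 4.52, 6.22, 6.30, 4.86, 6.22.
Sorted: 2.55, 2.69, 4.52, 4.86, 4.86, 5.98, 6.22, 6.22, 6.30, 6.30
Median = average of the two middle values = 5.42

θ* = 5.42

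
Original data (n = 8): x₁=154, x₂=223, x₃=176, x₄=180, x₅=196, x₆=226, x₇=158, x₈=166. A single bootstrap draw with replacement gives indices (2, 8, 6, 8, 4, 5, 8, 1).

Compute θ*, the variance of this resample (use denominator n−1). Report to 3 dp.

Resample values: 223, 166, 226, 166, 180, 196, 166, 154.
Mean = 184.6250; sum of squared deviations = 5313.8750
s² = 5313.8750 / 7 = 759.1250

θ* = 759.125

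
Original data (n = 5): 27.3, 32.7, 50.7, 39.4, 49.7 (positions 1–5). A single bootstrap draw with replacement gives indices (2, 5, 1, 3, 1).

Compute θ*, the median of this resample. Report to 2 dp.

Resample values: 32.7, 49.7, 27.3, 50.7, 27.3.
Sorted: 27.3, 27.3, 32.7, 49.7, 50.7
Median = middle value = 32.70

θ* = 32.70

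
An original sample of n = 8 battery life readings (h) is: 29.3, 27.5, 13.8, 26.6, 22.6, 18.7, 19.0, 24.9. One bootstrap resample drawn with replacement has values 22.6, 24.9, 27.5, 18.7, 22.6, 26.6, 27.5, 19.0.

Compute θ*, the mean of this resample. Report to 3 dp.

θ* = 23.675

Mean = (22.6 + 24.9 + 27.5 + 18.7 + 22.6 + 26.6 + 27.5 + 19.0) / 8 = 189.40 / 8 = 23.675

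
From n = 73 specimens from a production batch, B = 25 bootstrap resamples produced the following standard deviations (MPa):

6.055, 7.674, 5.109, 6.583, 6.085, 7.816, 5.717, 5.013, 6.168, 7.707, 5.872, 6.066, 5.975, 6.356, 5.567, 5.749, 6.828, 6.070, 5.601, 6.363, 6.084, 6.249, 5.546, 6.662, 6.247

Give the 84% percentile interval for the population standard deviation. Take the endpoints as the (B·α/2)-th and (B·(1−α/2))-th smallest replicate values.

(5.109, 7.674)

Sorted replicates: 5.013, 5.109, 5.546, 5.567, 5.601, 5.717, 5.749, 5.872, 5.975, 6.055, 6.066, 6.070, 6.084, 6.085, 6.168, 6.247, 6.249, 6.356, 6.363, 6.583, 6.662, 6.828, 7.674, 7.707, 7.816
α = 0.16; lower rank = 25 × 0.080 = 2; upper rank = 25 × 0.920 = 23.
The 2nd smallest replicate is 5.109; the 23rd is 7.674.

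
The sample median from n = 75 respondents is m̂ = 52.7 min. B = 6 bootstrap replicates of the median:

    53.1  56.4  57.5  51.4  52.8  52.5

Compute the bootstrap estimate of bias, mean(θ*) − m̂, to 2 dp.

mean(θ*) = (53.1 + 56.4 + 57.5 + 51.4 + 52.8 + 52.5) / 6 = 53.950
bias = 53.950 − 52.7

bias = +1.25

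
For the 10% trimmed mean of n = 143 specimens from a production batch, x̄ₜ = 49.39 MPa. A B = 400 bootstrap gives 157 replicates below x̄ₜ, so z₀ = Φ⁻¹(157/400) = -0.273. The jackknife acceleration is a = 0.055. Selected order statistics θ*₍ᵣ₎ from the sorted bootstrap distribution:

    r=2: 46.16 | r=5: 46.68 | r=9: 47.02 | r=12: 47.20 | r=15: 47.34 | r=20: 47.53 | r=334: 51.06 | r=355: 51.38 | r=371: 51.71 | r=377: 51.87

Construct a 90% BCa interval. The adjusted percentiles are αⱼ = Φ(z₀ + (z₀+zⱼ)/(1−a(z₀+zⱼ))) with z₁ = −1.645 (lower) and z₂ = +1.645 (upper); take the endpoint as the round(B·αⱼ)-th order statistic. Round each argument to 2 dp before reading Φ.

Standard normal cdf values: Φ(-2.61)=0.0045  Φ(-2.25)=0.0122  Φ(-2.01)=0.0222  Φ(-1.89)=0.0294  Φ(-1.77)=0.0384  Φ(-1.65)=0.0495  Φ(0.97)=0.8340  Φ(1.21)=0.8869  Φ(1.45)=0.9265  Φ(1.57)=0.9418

(47.02, 51.38)

Lower: z₀ + z₁ = -0.273 + (-1.645) = -1.918; 1 − a(z₀+z₁) = 1 − (0.055)(-1.918) = 1.1055; argument = -0.273 + (-1.918)/1.1055 = -2.0080 → -2.01.
α₁ = Φ(-2.01) = 0.0222; rank = round(400 × 0.0222) = 9; θ*₍9₎ = 47.02.
Upper: z₀ + z₂ = 1.372; 1 − a(z₀+z₂) = 0.9245; argument = 1.2110 → 1.21; α₂ = 0.8869; rank = 355; θ*₍355₎ = 51.38.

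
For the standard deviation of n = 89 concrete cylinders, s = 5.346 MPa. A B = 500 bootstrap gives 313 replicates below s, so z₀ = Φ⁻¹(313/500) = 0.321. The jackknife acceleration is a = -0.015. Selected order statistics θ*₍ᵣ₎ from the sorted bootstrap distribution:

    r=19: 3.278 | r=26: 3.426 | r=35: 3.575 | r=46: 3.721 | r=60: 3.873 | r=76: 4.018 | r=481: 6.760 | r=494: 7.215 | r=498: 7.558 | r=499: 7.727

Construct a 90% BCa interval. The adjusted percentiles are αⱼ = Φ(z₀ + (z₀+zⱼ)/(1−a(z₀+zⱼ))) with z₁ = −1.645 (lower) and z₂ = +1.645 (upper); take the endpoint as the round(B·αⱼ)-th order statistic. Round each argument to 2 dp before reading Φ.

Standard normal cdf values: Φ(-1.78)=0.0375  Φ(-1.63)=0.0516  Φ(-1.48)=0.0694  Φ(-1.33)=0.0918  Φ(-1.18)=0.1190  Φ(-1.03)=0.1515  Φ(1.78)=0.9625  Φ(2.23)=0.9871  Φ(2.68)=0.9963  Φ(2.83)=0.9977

Lower: z₀ + z₁ = 0.321 + (-1.645) = -1.324; 1 − a(z₀+z₁) = 1 − (-0.015)(-1.324) = 0.9801; argument = 0.321 + (-1.324)/0.9801 = -1.0298 → -1.03.
α₁ = Φ(-1.03) = 0.1515; rank = round(500 × 0.1515) = 76; θ*₍76₎ = 4.018.
Upper: z₀ + z₂ = 1.966; 1 − a(z₀+z₂) = 1.0295; argument = 2.2307 → 2.23; α₂ = 0.9871; rank = 494; θ*₍494₎ = 7.215.

(4.018, 7.215)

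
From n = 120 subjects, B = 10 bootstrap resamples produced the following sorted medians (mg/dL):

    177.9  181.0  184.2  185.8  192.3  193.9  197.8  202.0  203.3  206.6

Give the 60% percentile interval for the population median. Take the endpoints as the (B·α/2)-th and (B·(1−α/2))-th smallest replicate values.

α = 0.40; lower rank = 10 × 0.200 = 2; upper rank = 10 × 0.800 = 8.
The 2nd smallest replicate is 181.0; the 8th is 202.0.

(181.0, 202.0)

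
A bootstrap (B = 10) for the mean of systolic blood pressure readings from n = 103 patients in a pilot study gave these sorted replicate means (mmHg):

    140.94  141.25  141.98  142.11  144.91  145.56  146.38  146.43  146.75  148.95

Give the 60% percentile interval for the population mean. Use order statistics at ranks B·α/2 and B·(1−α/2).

(141.25, 146.43)

α = 0.40; lower rank = 10 × 0.200 = 2; upper rank = 10 × 0.800 = 8.
The 2nd smallest replicate is 141.25; the 8th is 146.43.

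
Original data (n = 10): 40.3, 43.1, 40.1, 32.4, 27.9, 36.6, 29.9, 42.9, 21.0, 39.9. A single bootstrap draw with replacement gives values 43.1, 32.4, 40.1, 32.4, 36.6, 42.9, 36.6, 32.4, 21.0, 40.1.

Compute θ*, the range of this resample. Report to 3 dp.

θ* = 22.100

Range = 43.1 − 21.0 = 22.100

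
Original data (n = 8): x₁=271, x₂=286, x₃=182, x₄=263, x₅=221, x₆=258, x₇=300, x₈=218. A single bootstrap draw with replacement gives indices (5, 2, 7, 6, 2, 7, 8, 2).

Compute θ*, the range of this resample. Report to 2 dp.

Resample values: 221, 286, 300, 258, 286, 300, 218, 286.
Range = 300 − 218 = 82.00

θ* = 82.00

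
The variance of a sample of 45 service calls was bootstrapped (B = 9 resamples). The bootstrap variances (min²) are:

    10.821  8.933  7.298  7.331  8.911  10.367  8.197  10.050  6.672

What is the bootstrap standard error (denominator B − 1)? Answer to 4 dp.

SE* = 1.4746

Bootstrap SE is the standard deviation of the 9 replicate variances.
Mean of replicates: (10.821 + 8.933 + 7.298 + 7.331 + 8.911 + 10.367 + 8.197 + 10.050 + 6.672) / 9 = 78.58000 / 9 = 8.73111
Sum of squared deviations: (+2.08989)² + (+0.20189)² + (−1.43311)² + (−1.40011)² + (+0.17989)² + (+1.63589)² + (−0.53411)² + (+1.31889)² + (−2.05911)² = 17.39569
Variance = 17.39569 / 8 = 2.17446
SE* = √2.17446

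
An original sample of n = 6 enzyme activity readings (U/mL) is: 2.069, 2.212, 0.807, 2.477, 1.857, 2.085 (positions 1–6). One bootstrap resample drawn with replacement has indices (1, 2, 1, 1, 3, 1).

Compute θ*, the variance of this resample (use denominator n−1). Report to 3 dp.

θ* = 0.281

Resample values: 2.069, 2.212, 2.069, 2.069, 0.807, 2.069.
Mean = 1.8825; sum of squared deviations = 1.4044
s² = 1.4044 / 5 = 0.2809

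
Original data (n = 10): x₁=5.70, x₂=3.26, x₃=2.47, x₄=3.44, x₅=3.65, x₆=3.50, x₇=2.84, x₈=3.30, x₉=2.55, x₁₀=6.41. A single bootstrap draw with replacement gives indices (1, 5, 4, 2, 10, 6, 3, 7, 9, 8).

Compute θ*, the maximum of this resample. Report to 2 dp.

Resample values: 5.70, 3.65, 3.44, 3.26, 6.41, 3.50, 2.47, 2.84, 2.55, 3.30.
Maximum = 6.41

θ* = 6.41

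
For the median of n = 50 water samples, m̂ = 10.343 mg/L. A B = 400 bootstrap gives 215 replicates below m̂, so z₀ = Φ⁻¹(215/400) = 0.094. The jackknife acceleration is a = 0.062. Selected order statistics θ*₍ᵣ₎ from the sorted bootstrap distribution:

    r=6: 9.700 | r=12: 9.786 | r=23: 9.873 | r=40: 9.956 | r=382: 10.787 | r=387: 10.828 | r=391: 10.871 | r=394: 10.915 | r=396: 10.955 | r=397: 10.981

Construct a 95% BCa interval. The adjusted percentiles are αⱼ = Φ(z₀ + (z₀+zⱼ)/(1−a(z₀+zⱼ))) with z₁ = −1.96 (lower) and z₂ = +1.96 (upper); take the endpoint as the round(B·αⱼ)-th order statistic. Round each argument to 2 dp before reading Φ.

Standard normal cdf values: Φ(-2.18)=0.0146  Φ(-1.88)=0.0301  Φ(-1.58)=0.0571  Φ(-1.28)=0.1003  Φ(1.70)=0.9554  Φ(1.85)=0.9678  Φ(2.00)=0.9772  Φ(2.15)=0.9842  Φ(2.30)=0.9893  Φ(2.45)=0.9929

Lower: z₀ + z₁ = 0.094 + (-1.960) = -1.866; 1 − a(z₀+z₁) = 1 − (0.062)(-1.866) = 1.1157; argument = 0.094 + (-1.866)/1.1157 = -1.5785 → -1.58.
α₁ = Φ(-1.58) = 0.0571; rank = round(400 × 0.0571) = 23; θ*₍23₎ = 9.873.
Upper: z₀ + z₂ = 2.054; 1 − a(z₀+z₂) = 0.8727; argument = 2.4477 → 2.45; α₂ = 0.9929; rank = 397; θ*₍397₎ = 10.981.

(9.873, 10.981)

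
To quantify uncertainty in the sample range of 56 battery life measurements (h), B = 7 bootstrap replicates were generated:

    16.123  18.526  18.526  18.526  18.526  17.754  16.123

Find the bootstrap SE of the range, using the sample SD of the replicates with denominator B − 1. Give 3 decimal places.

SE* = 1.133

Bootstrap SE is the standard deviation of the 7 replicate ranges.
Mean of replicates: (16.123 + 18.526 + 18.526 + 18.526 + 18.526 + 17.754 + 16.123) / 7 = 124.1040 / 7 = 17.7291
Sum of squared deviations: (−1.6061)² + (+0.7969)² + (+0.7969)² + (+0.7969)² + (+0.7969)² + (+0.0249)² + (−1.6061)² = 7.6999
Variance = 7.6999 / 6 = 1.2833
SE* = √1.2833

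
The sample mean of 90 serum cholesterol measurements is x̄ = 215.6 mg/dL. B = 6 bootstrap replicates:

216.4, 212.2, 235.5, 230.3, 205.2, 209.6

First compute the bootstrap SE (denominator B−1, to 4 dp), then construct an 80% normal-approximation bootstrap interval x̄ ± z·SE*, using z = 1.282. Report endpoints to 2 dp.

Mean of replicates = 218.2000; sum of squared deviations = 727.9000; SE* = √(727.9000/5) = 12.0657
Margin = 1.282 × 12.0657 = 15.468
Interval: 215.6 ± 15.468

(200.13, 231.07)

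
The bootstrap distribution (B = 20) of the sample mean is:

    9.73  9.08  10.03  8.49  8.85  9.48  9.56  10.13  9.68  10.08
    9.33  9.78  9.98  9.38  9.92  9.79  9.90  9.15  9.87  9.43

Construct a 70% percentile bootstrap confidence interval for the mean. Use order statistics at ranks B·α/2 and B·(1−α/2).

Sorted replicates: 8.49, 8.85, 9.08, 9.15, 9.33, 9.38, 9.43, 9.48, 9.56, 9.68, 9.73, 9.78, 9.79, 9.87, 9.90, 9.92, 9.98, 10.03, 10.08, 10.13
α = 0.30; lower rank = 20 × 0.150 = 3; upper rank = 20 × 0.850 = 17.
The 3rd smallest replicate is 9.08; the 17th is 9.98.

(9.08, 9.98)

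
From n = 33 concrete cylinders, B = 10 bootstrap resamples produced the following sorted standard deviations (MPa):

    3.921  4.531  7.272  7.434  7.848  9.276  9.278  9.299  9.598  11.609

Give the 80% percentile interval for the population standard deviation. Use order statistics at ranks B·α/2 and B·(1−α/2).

(3.921, 9.598)

α = 0.20; lower rank = 10 × 0.100 = 1; upper rank = 10 × 0.900 = 9.
The 1st smallest replicate is 3.921; the 9th is 9.598.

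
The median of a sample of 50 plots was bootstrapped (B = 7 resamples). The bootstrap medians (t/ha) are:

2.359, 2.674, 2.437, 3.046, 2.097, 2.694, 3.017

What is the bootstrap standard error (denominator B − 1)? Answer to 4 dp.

SE* = 0.3470

Bootstrap SE is the standard deviation of the 7 replicate medians.
Mean of replicates: (2.359 + 2.674 + 2.437 + 3.046 + 2.097 + 2.694 + 3.017) / 7 = 18.32400 / 7 = 2.61771
Sum of squared deviations: (−0.25871)² + (+0.05629)² + (−0.18071)² + (+0.42829)² + (−0.52071)² + (+0.07629)² + (+0.39929)² = 0.72258
Variance = 0.72258 / 6 = 0.12043
SE* = √0.12043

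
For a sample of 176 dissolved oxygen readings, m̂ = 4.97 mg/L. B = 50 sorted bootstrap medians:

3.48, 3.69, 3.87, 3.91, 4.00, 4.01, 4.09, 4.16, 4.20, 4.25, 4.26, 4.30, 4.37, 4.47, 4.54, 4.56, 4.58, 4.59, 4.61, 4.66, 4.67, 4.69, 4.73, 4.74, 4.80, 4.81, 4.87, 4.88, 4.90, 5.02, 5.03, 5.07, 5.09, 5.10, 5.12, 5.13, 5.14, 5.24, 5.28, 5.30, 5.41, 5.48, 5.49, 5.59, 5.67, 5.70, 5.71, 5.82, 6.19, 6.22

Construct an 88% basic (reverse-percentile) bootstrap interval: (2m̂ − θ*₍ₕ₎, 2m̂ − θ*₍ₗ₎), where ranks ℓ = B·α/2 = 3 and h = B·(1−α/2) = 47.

Percentile endpoints at ranks 3 and 47: θ*₍3₎ = 3.87, θ*₍47₎ = 5.71.
Basic interval reflects these around m̂:
  lower = 2 × 4.97 − 5.71 = 4.23
  upper = 2 × 4.97 − 3.87 = 6.07

(4.23, 6.07)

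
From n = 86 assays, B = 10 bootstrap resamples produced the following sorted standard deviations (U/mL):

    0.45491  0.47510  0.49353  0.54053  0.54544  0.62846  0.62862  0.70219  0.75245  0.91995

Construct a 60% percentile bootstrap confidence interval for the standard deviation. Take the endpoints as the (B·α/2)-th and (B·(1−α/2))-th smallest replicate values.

(0.47510, 0.70219)

α = 0.40; lower rank = 10 × 0.200 = 2; upper rank = 10 × 0.800 = 8.
The 2nd smallest replicate is 0.47510; the 8th is 0.70219.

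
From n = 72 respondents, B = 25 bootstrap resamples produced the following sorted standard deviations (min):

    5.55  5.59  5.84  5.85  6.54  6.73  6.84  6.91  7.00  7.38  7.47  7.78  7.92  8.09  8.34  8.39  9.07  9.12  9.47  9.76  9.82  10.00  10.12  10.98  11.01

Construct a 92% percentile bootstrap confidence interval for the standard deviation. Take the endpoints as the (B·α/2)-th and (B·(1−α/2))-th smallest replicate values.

α = 0.08; lower rank = 25 × 0.040 = 1; upper rank = 25 × 0.960 = 24.
The 1st smallest replicate is 5.55; the 24th is 10.98.

(5.55, 10.98)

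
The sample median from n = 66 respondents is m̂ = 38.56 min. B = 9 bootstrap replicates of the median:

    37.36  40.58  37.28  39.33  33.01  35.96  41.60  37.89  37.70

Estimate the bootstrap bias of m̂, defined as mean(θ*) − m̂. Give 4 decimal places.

bias = −0.7033

mean(θ*) = (37.36 + 40.58 + 37.28 + 39.33 + 33.01 + 35.96 + 41.60 + 37.89 + 37.70) / 9 = 37.85667
bias = 37.85667 − 38.56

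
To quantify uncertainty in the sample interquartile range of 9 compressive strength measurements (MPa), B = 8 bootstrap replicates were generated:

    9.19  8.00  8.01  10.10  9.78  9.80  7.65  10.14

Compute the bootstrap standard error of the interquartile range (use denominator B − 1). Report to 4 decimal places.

Bootstrap SE is the standard deviation of the 8 replicate interquartile ranges.
Mean of replicates: (9.19 + 8.00 + 8.01 + 10.10 + 9.78 + 9.80 + 7.65 + 10.14) / 8 = 72.67000 / 8 = 9.08375
Sum of squared deviations: (+0.10625)² + (−1.08375)² + (−1.07375)² + (+1.01625)² + (+0.69625)² + (+0.71625)² + (−1.43375)² + (+1.05625)² = 7.54059
Variance = 7.54059 / 7 = 1.07723
SE* = √1.07723

SE* = 1.0379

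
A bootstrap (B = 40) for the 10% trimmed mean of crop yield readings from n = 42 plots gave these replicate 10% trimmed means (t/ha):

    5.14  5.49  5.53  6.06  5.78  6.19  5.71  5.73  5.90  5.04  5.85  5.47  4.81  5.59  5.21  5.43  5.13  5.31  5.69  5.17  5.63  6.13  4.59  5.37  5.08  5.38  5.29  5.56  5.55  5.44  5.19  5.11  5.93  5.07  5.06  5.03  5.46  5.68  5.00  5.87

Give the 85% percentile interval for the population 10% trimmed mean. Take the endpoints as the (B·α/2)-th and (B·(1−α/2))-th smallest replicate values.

Sorted replicates: 4.59, 4.81, 5.00, 5.03, 5.04, 5.06, 5.07, 5.08, 5.11, 5.13, 5.14, 5.17, 5.19, 5.21, 5.29, 5.31, 5.37, 5.38, 5.43, 5.44, 5.46, 5.47, 5.49, 5.53, 5.55, 5.56, 5.59, 5.63, 5.68, 5.69, 5.71, 5.73, 5.78, 5.85, 5.87, 5.90, 5.93, 6.06, 6.13, 6.19
α = 0.15; lower rank = 40 × 0.075 = 3; upper rank = 40 × 0.925 = 37.
The 3rd smallest replicate is 5.00; the 37th is 5.93.

(5.00, 5.93)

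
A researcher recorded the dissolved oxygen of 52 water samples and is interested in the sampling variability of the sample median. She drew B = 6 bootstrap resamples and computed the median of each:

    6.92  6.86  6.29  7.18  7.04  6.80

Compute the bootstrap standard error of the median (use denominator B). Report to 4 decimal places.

SE* = 0.2787

Bootstrap SE is the standard deviation of the 6 replicate medians.
Mean of replicates: (6.92 + 6.86 + 6.29 + 7.18 + 7.04 + 6.80) / 6 = 41.09000 / 6 = 6.84833
Sum of squared deviations: (+0.07167)² + (+0.01167)² + (−0.55833)² + (+0.33167)² + (+0.19167)² + (−0.04833)² = 0.46608
Variance = 0.46608 / 6 = 0.07768
SE* = √0.07768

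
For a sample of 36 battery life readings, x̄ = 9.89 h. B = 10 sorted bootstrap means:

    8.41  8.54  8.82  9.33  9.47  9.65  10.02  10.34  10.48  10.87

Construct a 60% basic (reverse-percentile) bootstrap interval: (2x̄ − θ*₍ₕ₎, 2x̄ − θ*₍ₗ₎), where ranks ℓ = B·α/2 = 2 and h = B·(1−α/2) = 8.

(9.44, 11.24)

Percentile endpoints at ranks 2 and 8: θ*₍2₎ = 8.54, θ*₍8₎ = 10.34.
Basic interval reflects these around x̄:
  lower = 2 × 9.89 − 10.34 = 9.44
  upper = 2 × 9.89 − 8.54 = 11.24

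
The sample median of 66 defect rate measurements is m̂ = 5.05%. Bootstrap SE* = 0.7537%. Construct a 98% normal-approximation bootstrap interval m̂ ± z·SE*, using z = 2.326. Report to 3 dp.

(3.297, 6.803)

Margin = 2.326 × 0.7537 = 1.7531
Interval: 5.05 ± 1.7531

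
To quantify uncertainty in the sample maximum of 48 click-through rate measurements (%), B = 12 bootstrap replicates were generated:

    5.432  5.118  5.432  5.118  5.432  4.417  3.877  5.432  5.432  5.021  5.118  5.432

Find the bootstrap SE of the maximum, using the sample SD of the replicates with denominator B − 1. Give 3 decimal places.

SE* = 0.489

Bootstrap SE is the standard deviation of the 12 replicate maximums.
Mean of replicates: (5.432 + 5.118 + 5.432 + 5.118 + 5.432 + 4.417 + 3.877 + 5.432 + 5.432 + 5.021 + 5.118 + 5.432) / 12 = 61.2610 / 12 = 5.1051
Sum of squared deviations: (+0.3269)² + (+0.0129)² + (+0.3269)² + (+0.0129)² + (+0.3269)² + (−0.6881)² + (−1.2281)² + (+0.3269)² + (+0.3269)² + (−0.0841)² + (+0.0129)² + (+0.3269)² = 2.6305
Variance = 2.6305 / 11 = 0.2391
SE* = √0.2391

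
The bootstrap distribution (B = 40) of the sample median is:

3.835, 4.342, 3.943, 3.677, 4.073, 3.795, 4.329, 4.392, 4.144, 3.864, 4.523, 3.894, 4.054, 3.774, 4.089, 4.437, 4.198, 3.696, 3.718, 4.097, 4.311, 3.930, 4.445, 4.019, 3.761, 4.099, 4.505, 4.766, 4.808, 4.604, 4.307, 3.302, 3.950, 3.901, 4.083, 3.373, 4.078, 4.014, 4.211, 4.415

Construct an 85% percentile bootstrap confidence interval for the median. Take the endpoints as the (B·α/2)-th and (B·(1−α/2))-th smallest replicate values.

(3.677, 4.523)

Sorted replicates: 3.302, 3.373, 3.677, 3.696, 3.718, 3.761, 3.774, 3.795, 3.835, 3.864, 3.894, 3.901, 3.930, 3.943, 3.950, 4.014, 4.019, 4.054, 4.073, 4.078, 4.083, 4.089, 4.097, 4.099, 4.144, 4.198, 4.211, 4.307, 4.311, 4.329, 4.342, 4.392, 4.415, 4.437, 4.445, 4.505, 4.523, 4.604, 4.766, 4.808
α = 0.15; lower rank = 40 × 0.075 = 3; upper rank = 40 × 0.925 = 37.
The 3rd smallest replicate is 3.677; the 37th is 4.523.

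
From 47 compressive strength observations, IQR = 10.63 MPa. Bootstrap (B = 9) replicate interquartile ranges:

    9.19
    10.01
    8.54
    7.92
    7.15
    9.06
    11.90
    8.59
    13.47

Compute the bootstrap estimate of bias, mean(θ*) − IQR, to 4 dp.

mean(θ*) = (9.19 + 10.01 + 8.54 + 7.92 + 7.15 + 9.06 + 11.90 + 8.59 + 13.47) / 9 = 9.53667
bias = 9.53667 − 10.63

bias = −1.0933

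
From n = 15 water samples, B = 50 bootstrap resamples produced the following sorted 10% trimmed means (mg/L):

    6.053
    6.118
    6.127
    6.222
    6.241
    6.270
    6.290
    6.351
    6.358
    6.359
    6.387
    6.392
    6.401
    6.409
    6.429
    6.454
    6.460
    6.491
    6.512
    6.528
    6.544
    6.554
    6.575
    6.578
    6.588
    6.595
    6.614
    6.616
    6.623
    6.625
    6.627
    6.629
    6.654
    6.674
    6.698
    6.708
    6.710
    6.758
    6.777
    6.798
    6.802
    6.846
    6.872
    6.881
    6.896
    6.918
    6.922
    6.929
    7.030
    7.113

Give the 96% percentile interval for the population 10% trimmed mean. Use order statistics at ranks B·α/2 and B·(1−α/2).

(6.053, 7.030)

α = 0.04; lower rank = 50 × 0.020 = 1; upper rank = 50 × 0.980 = 49.
The 1st smallest replicate is 6.053; the 49th is 7.030.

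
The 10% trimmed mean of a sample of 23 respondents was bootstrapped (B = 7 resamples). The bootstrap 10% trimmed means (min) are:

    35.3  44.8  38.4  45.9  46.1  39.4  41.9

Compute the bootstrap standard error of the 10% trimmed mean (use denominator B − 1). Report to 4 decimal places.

Bootstrap SE is the standard deviation of the 7 replicate 10% trimmed means.
Mean of replicates: (35.3 + 44.8 + 38.4 + 45.9 + 46.1 + 39.4 + 41.9) / 7 = 291.80000 / 7 = 41.68571
Sum of squared deviations: (−6.38571)² + (+3.11429)² + (−3.28571)² + (+4.21429)² + (+4.41429)² + (−2.28571)² + (+0.21429)² = 103.78857
Variance = 103.78857 / 6 = 17.29810
SE* = √17.29810

SE* = 4.1591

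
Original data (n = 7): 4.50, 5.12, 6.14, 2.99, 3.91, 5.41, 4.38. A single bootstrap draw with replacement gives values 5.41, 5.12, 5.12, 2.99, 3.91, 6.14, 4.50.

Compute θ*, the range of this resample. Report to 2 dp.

Range = 6.14 − 2.99 = 3.15

θ* = 3.15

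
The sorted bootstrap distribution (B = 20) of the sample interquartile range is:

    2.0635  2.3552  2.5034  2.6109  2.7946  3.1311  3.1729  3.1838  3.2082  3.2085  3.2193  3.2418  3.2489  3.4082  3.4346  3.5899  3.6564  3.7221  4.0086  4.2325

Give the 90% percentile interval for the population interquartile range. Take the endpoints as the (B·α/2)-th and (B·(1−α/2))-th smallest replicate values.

(2.0635, 4.0086)

α = 0.10; lower rank = 20 × 0.050 = 1; upper rank = 20 × 0.950 = 19.
The 1st smallest replicate is 2.0635; the 19th is 4.0086.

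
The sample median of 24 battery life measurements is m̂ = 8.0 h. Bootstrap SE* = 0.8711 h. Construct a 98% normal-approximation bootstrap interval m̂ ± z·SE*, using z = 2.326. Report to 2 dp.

(5.97, 10.03)

Margin = 2.326 × 0.8711 = 2.026
Interval: 8.0 ± 2.026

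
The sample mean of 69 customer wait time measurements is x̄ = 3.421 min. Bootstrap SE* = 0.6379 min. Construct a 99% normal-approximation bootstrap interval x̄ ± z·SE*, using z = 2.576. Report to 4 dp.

(1.7778, 5.0642)

Margin = 2.576 × 0.6379 = 1.64323
Interval: 3.421 ± 1.64323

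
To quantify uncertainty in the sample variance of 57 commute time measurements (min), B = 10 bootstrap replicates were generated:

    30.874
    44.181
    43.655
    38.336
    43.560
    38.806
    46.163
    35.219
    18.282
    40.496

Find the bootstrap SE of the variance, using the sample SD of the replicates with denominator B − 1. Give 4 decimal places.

SE* = 8.3134

Bootstrap SE is the standard deviation of the 10 replicate variances.
Mean of replicates: (30.874 + 44.181 + 43.655 + 38.336 + 43.560 + 38.806 + 46.163 + 35.219 + 18.282 + 40.496) / 10 = 379.57200 / 10 = 37.95720
Sum of squared deviations: (−7.08320)² + (+6.22380)² + (+5.69780)² + (+0.37880)² + (+5.60280)² + (+0.84880)² + (+8.20580)² + (−2.73820)² + (−19.67520)² + (+2.53880)² = 622.01955
Variance = 622.01955 / 9 = 69.11328
SE* = √69.11328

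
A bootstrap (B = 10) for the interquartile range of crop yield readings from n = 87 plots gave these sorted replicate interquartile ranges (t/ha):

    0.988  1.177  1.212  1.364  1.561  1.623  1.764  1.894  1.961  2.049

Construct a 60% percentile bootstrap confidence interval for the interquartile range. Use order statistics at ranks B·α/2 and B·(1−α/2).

α = 0.40; lower rank = 10 × 0.200 = 2; upper rank = 10 × 0.800 = 8.
The 2nd smallest replicate is 1.177; the 8th is 1.894.

(1.177, 1.894)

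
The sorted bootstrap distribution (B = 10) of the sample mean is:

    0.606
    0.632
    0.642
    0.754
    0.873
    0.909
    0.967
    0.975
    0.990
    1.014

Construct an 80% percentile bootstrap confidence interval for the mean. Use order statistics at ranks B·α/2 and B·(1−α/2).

α = 0.20; lower rank = 10 × 0.100 = 1; upper rank = 10 × 0.900 = 9.
The 1st smallest replicate is 0.606; the 9th is 0.990.

(0.606, 0.990)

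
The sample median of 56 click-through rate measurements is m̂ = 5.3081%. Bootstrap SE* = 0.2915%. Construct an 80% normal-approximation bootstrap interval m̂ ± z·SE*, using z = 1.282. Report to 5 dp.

Margin = 1.282 × 0.2915 = 0.373703
Interval: 5.3081 ± 0.373703

(4.93440, 5.68180)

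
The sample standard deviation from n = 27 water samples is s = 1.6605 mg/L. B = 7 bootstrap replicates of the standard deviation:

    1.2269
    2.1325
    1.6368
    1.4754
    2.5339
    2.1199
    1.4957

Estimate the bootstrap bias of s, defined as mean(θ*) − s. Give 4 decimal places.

mean(θ*) = (1.2269 + 2.1325 + 1.6368 + 1.4754 + 2.5339 + 2.1199 + 1.4957) / 7 = 1.80301
bias = 1.80301 − 1.6605

bias = +0.1425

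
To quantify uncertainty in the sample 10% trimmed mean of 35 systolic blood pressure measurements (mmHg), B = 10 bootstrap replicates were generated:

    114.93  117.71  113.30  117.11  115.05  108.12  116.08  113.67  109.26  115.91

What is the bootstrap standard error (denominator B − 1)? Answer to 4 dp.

SE* = 3.1779

Bootstrap SE is the standard deviation of the 10 replicate 10% trimmed means.
Mean of replicates: (114.93 + 117.71 + 113.30 + 117.11 + 115.05 + 108.12 + 116.08 + 113.67 + 109.26 + 115.91) / 10 = 1141.14000 / 10 = 114.11400
Sum of squared deviations: (+0.81600)² + (+3.59600)² + (−0.81400)² + (+2.99600)² + (+0.93600)² + (−5.99400)² + (+1.96600)² + (−0.44400)² + (−4.85400)² + (+1.79600)² = 90.88904
Variance = 90.88904 / 9 = 10.09878
SE* = √10.09878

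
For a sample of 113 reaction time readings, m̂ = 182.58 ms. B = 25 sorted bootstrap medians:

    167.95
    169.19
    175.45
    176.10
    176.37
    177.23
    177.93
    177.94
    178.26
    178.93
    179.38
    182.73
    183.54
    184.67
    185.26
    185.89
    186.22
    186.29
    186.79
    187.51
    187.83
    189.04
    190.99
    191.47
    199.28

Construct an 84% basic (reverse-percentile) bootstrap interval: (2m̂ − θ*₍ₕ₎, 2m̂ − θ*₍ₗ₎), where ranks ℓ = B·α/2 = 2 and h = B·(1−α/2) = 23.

Percentile endpoints at ranks 2 and 23: θ*₍2₎ = 169.19, θ*₍23₎ = 190.99.
Basic interval reflects these around m̂:
  lower = 2 × 182.58 − 190.99 = 174.17
  upper = 2 × 182.58 − 169.19 = 195.97

(174.17, 195.97)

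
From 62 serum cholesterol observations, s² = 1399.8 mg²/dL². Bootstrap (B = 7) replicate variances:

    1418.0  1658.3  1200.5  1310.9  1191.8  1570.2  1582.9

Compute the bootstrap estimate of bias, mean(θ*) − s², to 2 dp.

mean(θ*) = (1418.0 + 1658.3 + 1200.5 + 1310.9 + 1191.8 + 1570.2 + 1582.9) / 7 = 1418.943
bias = 1418.943 − 1399.8

bias = +19.14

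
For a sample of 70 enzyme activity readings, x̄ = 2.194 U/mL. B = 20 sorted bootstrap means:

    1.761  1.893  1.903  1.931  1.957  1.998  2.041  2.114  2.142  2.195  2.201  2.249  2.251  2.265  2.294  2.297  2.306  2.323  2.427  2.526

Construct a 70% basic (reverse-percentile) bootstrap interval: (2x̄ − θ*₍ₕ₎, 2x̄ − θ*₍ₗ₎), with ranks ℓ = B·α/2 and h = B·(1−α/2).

(2.082, 2.485)

Percentile endpoints at ranks 3 and 17: θ*₍3₎ = 1.903, θ*₍17₎ = 2.306.
Basic interval reflects these around x̄:
  lower = 2 × 2.194 − 2.306 = 2.082
  upper = 2 × 2.194 − 1.903 = 2.485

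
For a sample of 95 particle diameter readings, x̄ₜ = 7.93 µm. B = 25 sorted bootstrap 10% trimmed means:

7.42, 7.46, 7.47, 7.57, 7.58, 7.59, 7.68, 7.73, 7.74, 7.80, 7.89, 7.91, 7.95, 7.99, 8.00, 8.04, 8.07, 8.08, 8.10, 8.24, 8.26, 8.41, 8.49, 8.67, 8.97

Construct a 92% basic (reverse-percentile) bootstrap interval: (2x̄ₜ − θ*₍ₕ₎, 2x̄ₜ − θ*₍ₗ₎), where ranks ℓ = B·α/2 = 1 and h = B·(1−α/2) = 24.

(7.19, 8.44)

Percentile endpoints at ranks 1 and 24: θ*₍1₎ = 7.42, θ*₍24₎ = 8.67.
Basic interval reflects these around x̄ₜ:
  lower = 2 × 7.93 − 8.67 = 7.19
  upper = 2 × 7.93 − 7.42 = 8.44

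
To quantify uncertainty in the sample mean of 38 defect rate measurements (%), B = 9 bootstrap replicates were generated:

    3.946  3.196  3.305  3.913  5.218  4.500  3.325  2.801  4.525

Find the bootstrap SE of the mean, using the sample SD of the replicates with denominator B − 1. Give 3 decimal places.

SE* = 0.780

Bootstrap SE is the standard deviation of the 9 replicate means.
Mean of replicates: (3.946 + 3.196 + 3.305 + 3.913 + 5.218 + 4.500 + 3.325 + 2.801 + 4.525) / 9 = 34.7290 / 9 = 3.8588
Sum of squared deviations: (+0.0872)² + (−0.6628)² + (−0.5538)² + (+0.0542)² + (+1.3592)² + (+0.6412)² + (−0.5338)² + (−1.0578)² + (+0.6662)² = 4.8628
Variance = 4.8628 / 8 = 0.6079
SE* = √0.6079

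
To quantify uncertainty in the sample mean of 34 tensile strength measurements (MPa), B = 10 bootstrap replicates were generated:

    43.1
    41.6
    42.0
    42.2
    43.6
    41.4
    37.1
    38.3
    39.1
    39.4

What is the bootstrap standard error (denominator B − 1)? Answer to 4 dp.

SE* = 2.1684

Bootstrap SE is the standard deviation of the 10 replicate means.
Mean of replicates: (43.1 + 41.6 + 42.0 + 42.2 + 43.6 + 41.4 + 37.1 + 38.3 + 39.1 + 39.4) / 10 = 407.80000 / 10 = 40.78000
Sum of squared deviations: (+2.32000)² + (+0.82000)² + (+1.22000)² + (+1.42000)² + (+2.82000)² + (+0.62000)² + (−3.68000)² + (−2.48000)² + (−1.68000)² + (−1.38000)² = 42.31600
Variance = 42.31600 / 9 = 4.70178
SE* = √4.70178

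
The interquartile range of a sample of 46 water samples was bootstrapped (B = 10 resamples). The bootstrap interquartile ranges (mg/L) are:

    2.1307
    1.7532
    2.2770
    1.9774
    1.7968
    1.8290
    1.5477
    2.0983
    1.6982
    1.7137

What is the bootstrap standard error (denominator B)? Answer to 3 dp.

SE* = 0.218

Bootstrap SE is the standard deviation of the 10 replicate interquartile ranges.
Mean of replicates: (2.1307 + 1.7532 + 2.2770 + 1.9774 + 1.7968 + 1.8290 + 1.5477 + 2.0983 + 1.6982 + 1.7137) / 10 = 18.82200 / 10 = 1.88220
Sum of squared deviations: (+0.24850)² + (−0.12900)² + (+0.39480)² + (+0.09520)² + (−0.08540)² + (−0.05320)² + (−0.33450)² + (+0.21610)² + (−0.18400)² + (−0.16850)² = 0.47428
Variance = 0.47428 / 10 = 0.04743
SE* = √0.04743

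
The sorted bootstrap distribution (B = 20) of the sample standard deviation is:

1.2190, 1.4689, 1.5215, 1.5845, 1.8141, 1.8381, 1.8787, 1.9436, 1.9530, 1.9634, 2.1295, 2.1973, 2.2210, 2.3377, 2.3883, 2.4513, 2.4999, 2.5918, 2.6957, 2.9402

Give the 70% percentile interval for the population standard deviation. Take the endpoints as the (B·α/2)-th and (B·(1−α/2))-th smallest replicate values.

(1.5215, 2.4999)

α = 0.30; lower rank = 20 × 0.150 = 3; upper rank = 20 × 0.850 = 17.
The 3rd smallest replicate is 1.5215; the 17th is 2.4999.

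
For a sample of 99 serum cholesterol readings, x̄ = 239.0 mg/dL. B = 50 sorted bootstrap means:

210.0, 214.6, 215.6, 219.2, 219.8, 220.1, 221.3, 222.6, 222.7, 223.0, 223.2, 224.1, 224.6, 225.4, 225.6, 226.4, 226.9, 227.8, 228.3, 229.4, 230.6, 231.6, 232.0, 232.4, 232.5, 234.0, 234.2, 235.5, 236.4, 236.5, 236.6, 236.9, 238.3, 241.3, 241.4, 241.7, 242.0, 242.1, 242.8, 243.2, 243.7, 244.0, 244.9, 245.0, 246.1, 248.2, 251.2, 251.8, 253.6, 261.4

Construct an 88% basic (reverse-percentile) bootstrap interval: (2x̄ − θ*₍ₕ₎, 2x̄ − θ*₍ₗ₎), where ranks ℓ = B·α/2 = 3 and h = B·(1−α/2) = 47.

Percentile endpoints at ranks 3 and 47: θ*₍3₎ = 215.6, θ*₍47₎ = 251.2.
Basic interval reflects these around x̄:
  lower = 2 × 239.0 − 251.2 = 226.8
  upper = 2 × 239.0 − 215.6 = 262.4

(226.8, 262.4)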